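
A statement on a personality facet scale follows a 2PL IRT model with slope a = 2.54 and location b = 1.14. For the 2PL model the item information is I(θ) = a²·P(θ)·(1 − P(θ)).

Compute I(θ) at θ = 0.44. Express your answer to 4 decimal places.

P = 1/(1+e^{1.7780}) = 0.1446
P(1−P) = 0.1446 × 0.8554 = 0.1237
I = a² × P(1−P) = 2.54² × 0.1237 = 0.79778

0.7978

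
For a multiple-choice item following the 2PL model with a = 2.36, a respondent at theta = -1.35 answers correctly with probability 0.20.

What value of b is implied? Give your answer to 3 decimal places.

-0.763

P(theta) = 1 / (1 + exp(−a(theta − b)))
logit(0.20) = ln(0.20/0.80) = -1.3863
b = theta − logit/(a) = -1.35 − (-1.3863)/2.3600 = -0.7626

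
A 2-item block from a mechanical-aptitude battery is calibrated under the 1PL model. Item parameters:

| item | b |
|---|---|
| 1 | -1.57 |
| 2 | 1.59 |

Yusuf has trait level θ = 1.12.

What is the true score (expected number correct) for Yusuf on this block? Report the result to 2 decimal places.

P(θ) = 1 / (1 + exp(−(θ − b)))
P_1 = 1/(1+e^{-2.6900}) = 0.9364
P_2 = 1/(1+e^{0.4700}) = 0.3846
E[score] = 0.9364 + 0.3846 = 1.3211

1.32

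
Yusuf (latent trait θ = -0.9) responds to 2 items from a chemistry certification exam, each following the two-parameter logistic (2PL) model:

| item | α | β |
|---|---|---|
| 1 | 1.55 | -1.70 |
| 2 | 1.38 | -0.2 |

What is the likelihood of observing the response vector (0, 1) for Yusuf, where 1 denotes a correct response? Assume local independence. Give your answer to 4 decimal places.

P(θ) = 1 / (1 + exp(−α(θ − β)))
P_1 = 1/(1+e^{-1.2400}) = 0.7756
P_2 = 1/(1+e^{0.9660}) = 0.2757
L = (1−P_1) × P_2 = 0.2244 × 0.2757 = 0.06187

0.0619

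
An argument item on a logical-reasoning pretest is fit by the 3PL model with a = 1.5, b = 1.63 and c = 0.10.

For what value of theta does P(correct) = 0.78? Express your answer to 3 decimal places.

2.382

P(theta) = c + (1 − c) · 1 / (1 + exp(−a(theta − b)))
Remove guessing floor: (0.78 − 0.10)/(1 − 0.10) = 0.7556
logit = ln(0.7556/0.2444) = 1.1285
theta = b + logit/(a) = 1.63 + 1.1285/1.5000 = 2.3823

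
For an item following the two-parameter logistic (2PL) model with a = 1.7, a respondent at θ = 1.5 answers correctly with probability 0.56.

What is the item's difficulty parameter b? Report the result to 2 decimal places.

P(θ) = 1 / (1 + exp(−a(θ − b)))
logit(0.56) = ln(0.56/0.44) = 0.2412
b = θ − logit/(a) = 1.5 − 0.2412/1.7000 = 1.3581

1.36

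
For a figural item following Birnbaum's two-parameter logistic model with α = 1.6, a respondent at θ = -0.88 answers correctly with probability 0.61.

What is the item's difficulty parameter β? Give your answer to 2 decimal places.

-1.16

P(θ) = 1 / (1 + exp(−α(θ − β)))
logit(0.61) = ln(0.61/0.39) = 0.4473
β = θ − logit/(α) = -0.88 − 0.4473/1.6000 = -1.1596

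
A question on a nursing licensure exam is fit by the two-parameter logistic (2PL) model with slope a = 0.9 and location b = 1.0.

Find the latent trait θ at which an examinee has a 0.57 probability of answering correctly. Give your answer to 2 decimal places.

P(θ) = 1 / (1 + exp(−a(θ − b)))
logit = ln(0.5700/0.4300) = 0.2819
θ = b + logit/(a) = 1.0 + 0.2819/0.9000 = 1.3132

1.31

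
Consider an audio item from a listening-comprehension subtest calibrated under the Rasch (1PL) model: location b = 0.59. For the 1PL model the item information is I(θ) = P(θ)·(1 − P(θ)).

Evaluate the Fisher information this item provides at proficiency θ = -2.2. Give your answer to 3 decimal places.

0.055

P = 1/(1+e^{2.7900}) = 0.0579
P(1−P) = 0.0579 × 0.9421 = 0.0545
I = P(1−P) = 0.05452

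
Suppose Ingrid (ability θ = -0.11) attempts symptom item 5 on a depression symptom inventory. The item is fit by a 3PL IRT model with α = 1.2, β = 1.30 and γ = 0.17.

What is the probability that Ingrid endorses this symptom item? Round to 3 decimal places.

0.299

P(θ) = γ + (1 − γ) · 1 / (1 + exp(−α(θ − β)))
Exponent: 1.2 × (-0.11 − 1.30) = -1.6920
1/(1 + e^{1.6920}) = 0.1555
P = 0.17 + 0.83 × 0.1555 = 0.2991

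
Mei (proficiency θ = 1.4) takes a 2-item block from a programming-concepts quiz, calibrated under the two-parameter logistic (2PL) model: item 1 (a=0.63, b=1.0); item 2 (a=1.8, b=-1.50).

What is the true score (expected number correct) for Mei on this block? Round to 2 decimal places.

P(θ) = 1 / (1 + exp(−a(θ − b)))
P_1 = 1/(1+e^{-0.2520}) = 0.5627
P_2 = 1/(1+e^{-5.2200}) = 0.9946
E[score] = 0.5627 + 0.9946 = 1.5573

1.56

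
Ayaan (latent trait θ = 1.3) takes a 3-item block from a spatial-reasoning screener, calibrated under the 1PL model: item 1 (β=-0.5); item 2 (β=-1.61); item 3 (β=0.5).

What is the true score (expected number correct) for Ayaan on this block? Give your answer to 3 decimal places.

2.496

P(θ) = 1 / (1 + exp(−(θ − β)))
P_1 = 1/(1+e^{-1.8000}) = 0.8581
P_2 = 1/(1+e^{-2.9100}) = 0.9483
P_3 = 1/(1+e^{-0.8000}) = 0.6900
E[score] = 0.8581 + 0.9483 + 0.6900 = 2.4965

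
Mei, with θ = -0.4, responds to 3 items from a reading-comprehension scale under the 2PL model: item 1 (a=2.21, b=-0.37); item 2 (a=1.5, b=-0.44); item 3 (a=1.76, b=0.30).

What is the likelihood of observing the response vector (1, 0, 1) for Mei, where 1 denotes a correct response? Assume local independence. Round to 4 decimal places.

P(θ) = 1 / (1 + exp(−a(θ − b)))
P_1 = 1/(1+e^{0.0663}) = 0.4834
P_2 = 1/(1+e^{-0.0600}) = 0.5150
P_3 = 1/(1+e^{1.2320}) = 0.2258
L = P_1 × (1−P_2) × P_3 = 0.4834 × 0.4850 × 0.2258 = 0.05295

0.0529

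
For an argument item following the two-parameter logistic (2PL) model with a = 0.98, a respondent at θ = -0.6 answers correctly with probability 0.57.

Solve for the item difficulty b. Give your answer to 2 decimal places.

-0.89

P(θ) = 1 / (1 + exp(−a(θ − b)))
logit(0.57) = ln(0.57/0.43) = 0.2819
b = θ − logit/(a) = -0.6 − 0.2819/0.9800 = -0.8876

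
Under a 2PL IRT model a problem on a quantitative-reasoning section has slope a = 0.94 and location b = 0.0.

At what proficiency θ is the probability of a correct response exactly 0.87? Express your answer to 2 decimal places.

2.02

P(θ) = 1 / (1 + exp(−a(θ − b)))
logit = ln(0.8700/0.1300) = 1.9010
θ = b + logit/(a) = 0.0 + 1.9010/0.9400 = 2.0223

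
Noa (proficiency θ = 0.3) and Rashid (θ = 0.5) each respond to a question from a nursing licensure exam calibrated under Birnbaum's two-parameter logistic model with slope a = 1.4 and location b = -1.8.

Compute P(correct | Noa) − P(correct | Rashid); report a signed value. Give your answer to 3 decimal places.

P(θ) = 1 / (1 + exp(−a(θ − b)))
P(Noa) = 0.9498  [exponent 2.9400]
P(Rashid) = 0.9616  [exponent 3.2200]
Difference = 0.9498 − 0.9616 = -0.0118

-0.012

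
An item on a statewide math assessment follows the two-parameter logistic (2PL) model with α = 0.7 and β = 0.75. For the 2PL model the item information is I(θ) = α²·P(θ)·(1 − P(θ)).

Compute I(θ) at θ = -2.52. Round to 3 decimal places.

0.041

P = 1/(1+e^{2.2890}) = 0.0920
P(1−P) = 0.0920 × 0.9080 = 0.0836
I = α² × P(1−P) = 0.7² × 0.0836 = 0.04095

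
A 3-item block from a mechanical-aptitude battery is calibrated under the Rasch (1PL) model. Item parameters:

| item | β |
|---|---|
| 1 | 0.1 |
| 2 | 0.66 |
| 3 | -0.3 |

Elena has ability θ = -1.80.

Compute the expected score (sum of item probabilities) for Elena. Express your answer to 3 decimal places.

0.391

P(θ) = 1 / (1 + exp(−(θ − β)))
P_1 = 1/(1+e^{1.9000}) = 0.1301
P_2 = 1/(1+e^{2.4600}) = 0.0787
P_3 = 1/(1+e^{1.5000}) = 0.1824
E[score] = 0.1301 + 0.0787 + 0.1824 = 0.3912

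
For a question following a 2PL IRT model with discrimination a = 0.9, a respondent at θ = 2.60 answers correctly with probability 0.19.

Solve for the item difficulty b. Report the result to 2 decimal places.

4.21

P(θ) = 1 / (1 + exp(−a(θ − b)))
logit(0.19) = ln(0.19/0.81) = -1.4500
b = θ − logit/(a) = 2.60 − (-1.4500)/0.9000 = 4.2111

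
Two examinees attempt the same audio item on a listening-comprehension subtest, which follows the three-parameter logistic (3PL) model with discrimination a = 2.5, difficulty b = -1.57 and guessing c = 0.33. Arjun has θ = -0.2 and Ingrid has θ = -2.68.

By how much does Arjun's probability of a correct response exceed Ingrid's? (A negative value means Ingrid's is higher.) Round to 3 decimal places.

0.610

P(θ) = c + (1 − c) · 1 / (1 + exp(−a(θ − b)))
P(Arjun) = 0.9789  [exponent 3.4250]
P(Ingrid) = 0.3693  [exponent -2.7750]
Difference = 0.9789 − 0.3693 = 0.6096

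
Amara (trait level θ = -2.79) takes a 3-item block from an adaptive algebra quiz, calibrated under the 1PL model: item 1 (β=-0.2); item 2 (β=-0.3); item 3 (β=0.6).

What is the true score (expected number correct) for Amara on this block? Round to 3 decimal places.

P(θ) = 1 / (1 + exp(−(θ − β)))
P_1 = 1/(1+e^{2.5900}) = 0.0698
P_2 = 1/(1+e^{2.4900}) = 0.0766
P_3 = 1/(1+e^{3.3900}) = 0.0326
E[score] = 0.0698 + 0.0766 + 0.0326 = 0.1790

0.179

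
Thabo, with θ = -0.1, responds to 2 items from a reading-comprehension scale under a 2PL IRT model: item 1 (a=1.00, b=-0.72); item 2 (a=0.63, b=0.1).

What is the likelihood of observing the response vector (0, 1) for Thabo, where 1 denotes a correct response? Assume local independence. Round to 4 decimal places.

P(θ) = 1 / (1 + exp(−a(θ − b)))
P_1 = 1/(1+e^{-0.6200}) = 0.6502
P_2 = 1/(1+e^{0.1260}) = 0.4685
L = (1−P_1) × P_2 = 0.3498 × 0.4685 = 0.16389

0.1639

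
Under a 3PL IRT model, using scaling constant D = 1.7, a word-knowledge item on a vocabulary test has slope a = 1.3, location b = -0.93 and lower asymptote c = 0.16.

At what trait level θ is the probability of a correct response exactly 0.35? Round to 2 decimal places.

P(θ) = c + (1 − c) · 1 / (1 + exp(−D·a(θ − b)))
Remove guessing floor: (0.35 − 0.16)/(1 − 0.16) = 0.2262
logit = ln(0.2262/0.7738) = -1.2299
θ = b + logit/(1.7·a) = -0.93 + (-1.2299)/2.2100 = -1.4865

-1.49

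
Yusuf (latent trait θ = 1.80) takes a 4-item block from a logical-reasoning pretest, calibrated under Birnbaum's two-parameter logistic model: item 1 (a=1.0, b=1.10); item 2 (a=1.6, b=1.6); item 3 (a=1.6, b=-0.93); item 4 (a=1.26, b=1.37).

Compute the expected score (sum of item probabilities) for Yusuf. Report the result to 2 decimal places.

2.87

P(θ) = 1 / (1 + exp(−a(θ − b)))
P_1 = 1/(1+e^{-0.7000}) = 0.6682
P_2 = 1/(1+e^{-0.3200}) = 0.5793
P_3 = 1/(1+e^{-4.3680}) = 0.9875
P_4 = 1/(1+e^{-0.5418}) = 0.6322
E[score] = 0.6682 + 0.5793 + 0.9875 + 0.6322 = 2.8672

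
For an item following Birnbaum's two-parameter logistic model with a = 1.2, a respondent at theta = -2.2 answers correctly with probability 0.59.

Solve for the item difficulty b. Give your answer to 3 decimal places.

P(theta) = 1 / (1 + exp(−a(theta − b)))
logit(0.59) = ln(0.59/0.41) = 0.3640
b = theta − logit/(a) = -2.2 − 0.3640/1.2000 = -2.5033

-2.503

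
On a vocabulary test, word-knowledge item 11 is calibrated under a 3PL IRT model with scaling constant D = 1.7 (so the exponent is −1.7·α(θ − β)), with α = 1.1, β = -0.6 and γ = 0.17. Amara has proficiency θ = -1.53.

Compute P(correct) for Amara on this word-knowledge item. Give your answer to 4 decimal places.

0.2940

P(θ) = γ + (1 − γ) · 1 / (1 + exp(−D·α(θ − β)))
Exponent: 1.7 × 1.1 × (-1.53 − (-0.6)) = -1.7391
1/(1 + e^{1.7391}) = 0.1494
P = 0.17 + 0.83 × 0.1494 = 0.2940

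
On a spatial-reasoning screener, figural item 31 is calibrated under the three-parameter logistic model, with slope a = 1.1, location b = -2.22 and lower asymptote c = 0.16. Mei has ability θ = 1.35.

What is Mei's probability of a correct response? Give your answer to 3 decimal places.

0.984

P(θ) = c + (1 − c) · 1 / (1 + exp(−a(θ − b)))
Exponent: 1.1 × (1.35 − (-2.22)) = 3.9270
1/(1 + e^{-3.9270}) = 0.9807
P = 0.16 + 0.84 × 0.9807 = 0.9838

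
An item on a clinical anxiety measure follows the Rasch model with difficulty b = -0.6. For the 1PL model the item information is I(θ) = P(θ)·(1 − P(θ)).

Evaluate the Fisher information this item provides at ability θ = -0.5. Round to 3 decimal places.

0.249

P = 1/(1+e^{-0.1000}) = 0.5250
P(1−P) = 0.5250 × 0.4750 = 0.2494
I = P(1−P) = 0.24938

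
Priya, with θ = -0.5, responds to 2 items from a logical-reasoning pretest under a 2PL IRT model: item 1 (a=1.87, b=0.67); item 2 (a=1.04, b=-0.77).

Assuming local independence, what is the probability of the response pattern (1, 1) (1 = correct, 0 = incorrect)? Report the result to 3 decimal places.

P(θ) = 1 / (1 + exp(−a(θ − b)))
P_1 = 1/(1+e^{2.1879}) = 0.1008
P_2 = 1/(1+e^{-0.2808}) = 0.5697
L = P_1 × P_2 = 0.1008 × 0.5697 = 0.05745

0.057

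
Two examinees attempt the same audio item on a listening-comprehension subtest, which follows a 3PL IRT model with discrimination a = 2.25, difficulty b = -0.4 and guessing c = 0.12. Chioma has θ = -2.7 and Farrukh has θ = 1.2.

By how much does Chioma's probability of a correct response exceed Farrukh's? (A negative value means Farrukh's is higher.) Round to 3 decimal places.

-0.852

P(θ) = c + (1 − c) · 1 / (1 + exp(−a(θ − b)))
P(Chioma) = 0.1249  [exponent -5.1750]
P(Farrukh) = 0.9766  [exponent 3.6000]
Difference = 0.1249 − 0.9766 = -0.8516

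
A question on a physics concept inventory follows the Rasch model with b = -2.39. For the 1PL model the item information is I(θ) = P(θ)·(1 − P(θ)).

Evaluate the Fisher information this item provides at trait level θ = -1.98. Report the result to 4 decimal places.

P = 1/(1+e^{-0.4100}) = 0.6011
P(1−P) = 0.6011 × 0.3989 = 0.2398
I = P(1−P) = 0.23978

0.2398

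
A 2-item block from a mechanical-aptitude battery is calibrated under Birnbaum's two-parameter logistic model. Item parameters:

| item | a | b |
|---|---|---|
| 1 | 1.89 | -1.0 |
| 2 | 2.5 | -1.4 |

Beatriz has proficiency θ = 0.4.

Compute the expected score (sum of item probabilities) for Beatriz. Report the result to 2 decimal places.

1.92

P(θ) = 1 / (1 + exp(−a(θ − b)))
P_1 = 1/(1+e^{-2.6460}) = 0.9338
P_2 = 1/(1+e^{-4.5000}) = 0.9890
E[score] = 0.9338 + 0.9890 = 1.9228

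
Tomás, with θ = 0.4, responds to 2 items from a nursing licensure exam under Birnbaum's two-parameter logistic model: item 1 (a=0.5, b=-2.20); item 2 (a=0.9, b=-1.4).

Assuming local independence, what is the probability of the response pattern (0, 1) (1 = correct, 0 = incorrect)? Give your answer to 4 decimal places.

P(θ) = 1 / (1 + exp(−a(θ − b)))
P_1 = 1/(1+e^{-1.3000}) = 0.7858
P_2 = 1/(1+e^{-1.6200}) = 0.8348
L = (1−P_1) × P_2 = 0.2142 × 0.8348 = 0.17878

0.1788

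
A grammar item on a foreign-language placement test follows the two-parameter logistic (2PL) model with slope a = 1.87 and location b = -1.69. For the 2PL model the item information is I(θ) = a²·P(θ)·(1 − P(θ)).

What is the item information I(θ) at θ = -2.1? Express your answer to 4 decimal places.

P = 1/(1+e^{0.7667}) = 0.3172
P(1−P) = 0.3172 × 0.6828 = 0.2166
I = a² × P(1−P) = 1.87² × 0.2166 = 0.75736

0.7574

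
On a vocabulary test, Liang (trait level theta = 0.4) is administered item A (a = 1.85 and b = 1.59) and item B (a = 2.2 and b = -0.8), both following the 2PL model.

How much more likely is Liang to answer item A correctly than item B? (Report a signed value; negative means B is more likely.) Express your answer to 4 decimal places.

-0.8338

P(theta) = 1 / (1 + exp(−a(theta − b)))
P_A = 0.0996
P_B = 0.9334
P_A − P_B = -0.8338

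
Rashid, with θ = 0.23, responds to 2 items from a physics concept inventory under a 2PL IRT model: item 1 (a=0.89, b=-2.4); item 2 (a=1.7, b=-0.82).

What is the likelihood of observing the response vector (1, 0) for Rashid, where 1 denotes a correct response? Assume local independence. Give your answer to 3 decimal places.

0.131

P(θ) = 1 / (1 + exp(−a(θ − b)))
P_1 = 1/(1+e^{-2.3407}) = 0.9122
P_2 = 1/(1+e^{-1.7850}) = 0.8563
L = P_1 × (1−P_2) = 0.9122 × 0.1437 = 0.13107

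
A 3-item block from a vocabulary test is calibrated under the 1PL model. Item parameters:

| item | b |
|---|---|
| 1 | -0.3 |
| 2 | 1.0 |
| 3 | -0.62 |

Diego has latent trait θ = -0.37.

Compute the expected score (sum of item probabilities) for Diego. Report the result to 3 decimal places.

P(θ) = 1 / (1 + exp(−(θ − b)))
P_1 = 1/(1+e^{0.0700}) = 0.4825
P_2 = 1/(1+e^{1.3700}) = 0.2026
P_3 = 1/(1+e^{-0.2500}) = 0.5622
E[score] = 0.4825 + 0.2026 + 0.5622 = 1.2473

1.247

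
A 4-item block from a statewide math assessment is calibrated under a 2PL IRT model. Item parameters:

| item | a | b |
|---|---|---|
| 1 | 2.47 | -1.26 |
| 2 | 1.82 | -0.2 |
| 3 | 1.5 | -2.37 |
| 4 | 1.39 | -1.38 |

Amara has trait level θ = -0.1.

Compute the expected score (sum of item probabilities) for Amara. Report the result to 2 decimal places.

3.31

P(θ) = 1 / (1 + exp(−a(θ − b)))
P_1 = 1/(1+e^{-2.8652}) = 0.9461
P_2 = 1/(1+e^{-0.1820}) = 0.5454
P_3 = 1/(1+e^{-3.4050}) = 0.9679
P_4 = 1/(1+e^{-1.7792}) = 0.8556
E[score] = 0.9461 + 0.5454 + 0.9679 + 0.8556 = 3.3149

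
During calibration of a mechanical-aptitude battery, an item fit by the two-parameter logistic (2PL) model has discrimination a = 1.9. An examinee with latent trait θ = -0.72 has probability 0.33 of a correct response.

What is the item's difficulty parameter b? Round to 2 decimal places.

P(θ) = 1 / (1 + exp(−a(θ − b)))
logit(0.33) = ln(0.33/0.67) = -0.7082
b = θ − logit/(a) = -0.72 − (-0.7082)/1.9000 = -0.3473

-0.35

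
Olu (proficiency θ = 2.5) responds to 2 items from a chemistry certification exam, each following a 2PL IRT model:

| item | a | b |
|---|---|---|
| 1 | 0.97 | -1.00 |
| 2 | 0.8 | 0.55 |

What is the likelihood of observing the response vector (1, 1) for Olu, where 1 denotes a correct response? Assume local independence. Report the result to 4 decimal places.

0.7995

P(θ) = 1 / (1 + exp(−a(θ − b)))
P_1 = 1/(1+e^{-3.3950}) = 0.9675
P_2 = 1/(1+e^{-1.5600}) = 0.8264
L = P_1 × P_2 = 0.9675 × 0.8264 = 0.79954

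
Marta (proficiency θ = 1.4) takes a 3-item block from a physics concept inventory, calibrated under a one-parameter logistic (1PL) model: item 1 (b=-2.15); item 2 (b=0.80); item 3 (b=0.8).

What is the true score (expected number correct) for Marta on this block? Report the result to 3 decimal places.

2.263

P(θ) = 1 / (1 + exp(−(θ − b)))
P_1 = 1/(1+e^{-3.5500}) = 0.9721
P_2 = 1/(1+e^{-0.6000}) = 0.6457
P_3 = 1/(1+e^{-0.6000}) = 0.6457
E[score] = 0.9721 + 0.6457 + 0.6457 = 2.2634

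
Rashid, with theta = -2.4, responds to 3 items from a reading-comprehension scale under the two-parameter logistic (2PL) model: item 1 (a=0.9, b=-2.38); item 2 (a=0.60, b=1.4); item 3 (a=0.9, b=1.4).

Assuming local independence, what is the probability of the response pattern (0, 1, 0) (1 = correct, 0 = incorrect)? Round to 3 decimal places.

0.045

P(theta) = 1 / (1 + exp(−a(theta − b)))
P_1 = 1/(1+e^{0.0180}) = 0.4955
P_2 = 1/(1+e^{2.2800}) = 0.0928
P_3 = 1/(1+e^{3.4200}) = 0.0317
L = (1−P_1) × P_2 × (1−P_3) = 0.5045 × 0.0928 × 0.9683 = 0.04533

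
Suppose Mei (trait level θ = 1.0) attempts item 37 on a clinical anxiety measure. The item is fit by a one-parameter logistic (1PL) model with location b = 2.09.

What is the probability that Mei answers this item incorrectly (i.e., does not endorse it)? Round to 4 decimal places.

P(θ) = 1 / (1 + exp(−(θ − b)))
Exponent: (1.0 − 2.09) = -1.0900
1/(1 + e^{1.0900}) = 0.2516
P = 0.2516
P(incorrect) = 1 − 0.2516 = 0.7484

0.7484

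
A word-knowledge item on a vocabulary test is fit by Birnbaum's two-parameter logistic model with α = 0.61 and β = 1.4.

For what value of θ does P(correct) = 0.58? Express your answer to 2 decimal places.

1.93

P(θ) = 1 / (1 + exp(−α(θ − β)))
logit = ln(0.5800/0.4200) = 0.3228
θ = β + logit/(α) = 1.4 + 0.3228/0.6100 = 1.9291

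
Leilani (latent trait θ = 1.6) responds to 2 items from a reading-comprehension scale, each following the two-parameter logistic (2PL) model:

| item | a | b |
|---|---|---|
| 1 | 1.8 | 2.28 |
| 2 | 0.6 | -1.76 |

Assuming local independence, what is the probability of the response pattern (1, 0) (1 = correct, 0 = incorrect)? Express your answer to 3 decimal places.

0.027

P(θ) = 1 / (1 + exp(−a(θ − b)))
P_1 = 1/(1+e^{1.2240}) = 0.2272
P_2 = 1/(1+e^{-2.0160}) = 0.8825
L = P_1 × (1−P_2) = 0.2272 × 0.1175 = 0.02671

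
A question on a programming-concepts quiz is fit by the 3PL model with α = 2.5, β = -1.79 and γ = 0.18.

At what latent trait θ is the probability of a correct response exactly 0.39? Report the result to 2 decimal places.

-2.22

P(θ) = γ + (1 − γ) · 1 / (1 + exp(−α(θ − β)))
Remove guessing floor: (0.39 − 0.18)/(1 − 0.18) = 0.2561
logit = ln(0.2561/0.7439) = -1.0664
θ = β + logit/(α) = -1.79 + (-1.0664)/2.5000 = -2.2165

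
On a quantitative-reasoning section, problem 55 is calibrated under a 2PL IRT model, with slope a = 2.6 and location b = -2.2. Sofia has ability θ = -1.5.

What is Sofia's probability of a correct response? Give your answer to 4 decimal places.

P(θ) = 1 / (1 + exp(−a(θ − b)))
Exponent: 2.6 × (-1.5 − (-2.2)) = 1.8200
1/(1 + e^{-1.8200}) = 0.8606

0.8606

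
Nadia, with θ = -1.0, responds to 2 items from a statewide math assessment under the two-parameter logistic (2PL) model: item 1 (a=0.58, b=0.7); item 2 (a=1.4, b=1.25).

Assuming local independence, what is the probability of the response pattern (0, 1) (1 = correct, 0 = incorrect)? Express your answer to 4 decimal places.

0.0299

P(θ) = 1 / (1 + exp(−a(θ − b)))
P_1 = 1/(1+e^{0.9860}) = 0.2717
P_2 = 1/(1+e^{3.1500}) = 0.0411
L = (1−P_1) × P_2 = 0.7283 × 0.0411 = 0.02993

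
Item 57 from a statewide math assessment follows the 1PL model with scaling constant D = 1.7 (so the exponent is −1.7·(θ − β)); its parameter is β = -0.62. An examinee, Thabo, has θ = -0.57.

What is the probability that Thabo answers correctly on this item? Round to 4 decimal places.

0.5212

P(θ) = 1 / (1 + exp(−D·(θ − β)))
Exponent: 1.7 × (-0.57 − (-0.62)) = 0.0850
1/(1 + e^{-0.0850}) = 0.5212
P = 0.5212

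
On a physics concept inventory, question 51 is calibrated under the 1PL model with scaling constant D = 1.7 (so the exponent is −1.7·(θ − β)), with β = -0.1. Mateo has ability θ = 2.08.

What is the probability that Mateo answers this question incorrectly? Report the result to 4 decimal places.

0.0240

P(θ) = 1 / (1 + exp(−D·(θ − β)))
Exponent: 1.7 × (2.08 − (-0.1)) = 3.7060
1/(1 + e^{-3.7060}) = 0.9760
P = 0.9760
P(incorrect) = 1 − 0.9760 = 0.0240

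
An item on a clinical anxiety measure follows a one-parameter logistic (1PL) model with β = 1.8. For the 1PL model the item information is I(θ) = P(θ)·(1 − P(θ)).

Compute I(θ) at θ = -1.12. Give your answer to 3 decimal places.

P = 1/(1+e^{2.9200}) = 0.0512
P(1−P) = 0.0512 × 0.9488 = 0.0486
I = P(1−P) = 0.04855

0.049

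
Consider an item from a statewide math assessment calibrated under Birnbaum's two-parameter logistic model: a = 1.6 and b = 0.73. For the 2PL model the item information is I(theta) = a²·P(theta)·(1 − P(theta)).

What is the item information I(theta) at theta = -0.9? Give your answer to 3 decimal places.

0.164

P = 1/(1+e^{2.6080}) = 0.0686
P(1−P) = 0.0686 × 0.9314 = 0.0639
I = a² × P(1−P) = 1.6² × 0.0639 = 0.16362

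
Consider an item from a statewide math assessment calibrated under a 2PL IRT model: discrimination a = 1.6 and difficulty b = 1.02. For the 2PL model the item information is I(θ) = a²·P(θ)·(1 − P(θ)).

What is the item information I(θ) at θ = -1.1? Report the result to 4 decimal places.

P = 1/(1+e^{3.3920}) = 0.0325
P(1−P) = 0.0325 × 0.9675 = 0.0315
I = a² × P(1−P) = 1.6² × 0.0315 = 0.08061

0.0806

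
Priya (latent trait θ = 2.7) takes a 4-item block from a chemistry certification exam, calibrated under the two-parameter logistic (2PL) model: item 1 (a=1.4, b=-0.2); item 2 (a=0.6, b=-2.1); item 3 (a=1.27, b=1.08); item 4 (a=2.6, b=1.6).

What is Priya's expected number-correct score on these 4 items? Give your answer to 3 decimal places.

3.762

P(θ) = 1 / (1 + exp(−a(θ − b)))
P_1 = 1/(1+e^{-4.0600}) = 0.9830
P_2 = 1/(1+e^{-2.8800}) = 0.9468
P_3 = 1/(1+e^{-2.0574}) = 0.8867
P_4 = 1/(1+e^{-2.8600}) = 0.9458
E[score] = 0.9830 + 0.9468 + 0.8867 + 0.9458 = 3.7624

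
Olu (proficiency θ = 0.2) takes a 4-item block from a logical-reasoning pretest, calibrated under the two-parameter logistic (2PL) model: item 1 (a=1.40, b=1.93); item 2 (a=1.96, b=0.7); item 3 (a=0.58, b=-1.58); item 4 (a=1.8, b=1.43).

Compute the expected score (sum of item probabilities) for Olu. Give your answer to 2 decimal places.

P(θ) = 1 / (1 + exp(−a(θ − b)))
P_1 = 1/(1+e^{2.4220}) = 0.0815
P_2 = 1/(1+e^{0.9800}) = 0.2729
P_3 = 1/(1+e^{-1.0324}) = 0.7374
P_4 = 1/(1+e^{2.2140}) = 0.0985
E[score] = 0.0815 + 0.2729 + 0.7374 + 0.0985 = 1.1903

1.19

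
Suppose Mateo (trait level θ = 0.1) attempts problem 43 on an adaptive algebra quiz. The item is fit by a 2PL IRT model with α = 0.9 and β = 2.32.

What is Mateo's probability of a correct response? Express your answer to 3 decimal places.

P(θ) = 1 / (1 + exp(−α(θ − β)))
Exponent: 0.9 × (0.1 − 2.32) = -1.9980
1/(1 + e^{1.9980}) = 0.1194

0.119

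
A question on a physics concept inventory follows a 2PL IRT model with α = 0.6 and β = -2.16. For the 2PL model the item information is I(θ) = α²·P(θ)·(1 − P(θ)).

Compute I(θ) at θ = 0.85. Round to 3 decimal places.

0.044

P = 1/(1+e^{-1.8060}) = 0.8589
P(1−P) = 0.8589 × 0.1411 = 0.1212
I = α² × P(1−P) = 0.6² × 0.1212 = 0.04363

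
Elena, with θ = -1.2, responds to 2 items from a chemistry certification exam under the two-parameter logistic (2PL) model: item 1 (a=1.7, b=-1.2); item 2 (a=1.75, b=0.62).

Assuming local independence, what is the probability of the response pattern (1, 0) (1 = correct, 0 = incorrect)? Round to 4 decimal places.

0.4801

P(θ) = 1 / (1 + exp(−a(θ − b)))
P_1 = 1/(1+e^{0.0000}) = 0.5000
P_2 = 1/(1+e^{3.1850}) = 0.0397
L = P_1 × (1−P_2) = 0.5000 × 0.9603 = 0.48013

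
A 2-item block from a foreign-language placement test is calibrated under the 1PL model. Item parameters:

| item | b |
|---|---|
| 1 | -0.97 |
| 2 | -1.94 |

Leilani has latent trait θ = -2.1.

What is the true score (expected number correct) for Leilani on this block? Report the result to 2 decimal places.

P(θ) = 1 / (1 + exp(−(θ − b)))
P_1 = 1/(1+e^{1.1300}) = 0.2442
P_2 = 1/(1+e^{0.1600}) = 0.4601
E[score] = 0.2442 + 0.4601 = 0.7042

0.70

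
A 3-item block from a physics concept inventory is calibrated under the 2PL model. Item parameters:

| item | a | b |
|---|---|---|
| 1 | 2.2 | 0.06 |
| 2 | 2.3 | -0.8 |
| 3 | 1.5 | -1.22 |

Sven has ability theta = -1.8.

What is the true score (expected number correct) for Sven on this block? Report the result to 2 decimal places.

0.40

P(theta) = 1 / (1 + exp(−a(theta − b)))
P_1 = 1/(1+e^{4.0920}) = 0.0164
P_2 = 1/(1+e^{2.3000}) = 0.0911
P_3 = 1/(1+e^{0.8700}) = 0.2953
E[score] = 0.0164 + 0.0911 + 0.2953 = 0.4028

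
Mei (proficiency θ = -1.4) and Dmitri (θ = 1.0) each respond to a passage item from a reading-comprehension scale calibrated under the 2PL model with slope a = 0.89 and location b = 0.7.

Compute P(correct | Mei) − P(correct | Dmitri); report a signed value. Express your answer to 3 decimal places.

P(θ) = 1 / (1 + exp(−a(θ − b)))
P(Mei) = 0.1337  [exponent -1.8690]
P(Dmitri) = 0.5664  [exponent 0.2670]
Difference = 0.1337 − 0.5664 = -0.4327

-0.433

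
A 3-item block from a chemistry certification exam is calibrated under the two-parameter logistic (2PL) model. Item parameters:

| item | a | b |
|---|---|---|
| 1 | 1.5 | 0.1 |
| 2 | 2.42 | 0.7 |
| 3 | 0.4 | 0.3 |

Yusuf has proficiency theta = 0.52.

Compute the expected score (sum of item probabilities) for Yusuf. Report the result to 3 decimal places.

1.567

P(theta) = 1 / (1 + exp(−a(theta − b)))
P_1 = 1/(1+e^{-0.6300}) = 0.6525
P_2 = 1/(1+e^{0.4356}) = 0.3928
P_3 = 1/(1+e^{-0.0880}) = 0.5220
E[score] = 0.6525 + 0.3928 + 0.5220 = 1.5673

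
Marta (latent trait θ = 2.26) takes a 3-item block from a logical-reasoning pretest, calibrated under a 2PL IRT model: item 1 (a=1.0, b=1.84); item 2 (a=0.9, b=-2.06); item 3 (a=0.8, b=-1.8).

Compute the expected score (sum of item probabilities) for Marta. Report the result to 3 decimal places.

2.546

P(θ) = 1 / (1 + exp(−a(θ − b)))
P_1 = 1/(1+e^{-0.4200}) = 0.6035
P_2 = 1/(1+e^{-3.8880}) = 0.9799
P_3 = 1/(1+e^{-3.2480}) = 0.9626
E[score] = 0.6035 + 0.9799 + 0.9626 = 2.5460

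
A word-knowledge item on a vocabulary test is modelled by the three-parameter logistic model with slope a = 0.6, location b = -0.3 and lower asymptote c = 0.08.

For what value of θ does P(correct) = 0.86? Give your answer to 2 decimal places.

P(θ) = c + (1 − c) · 1 / (1 + exp(−a(θ − b)))
Remove guessing floor: (0.86 − 0.08)/(1 − 0.08) = 0.8478
logit = ln(0.8478/0.1522) = 1.7177
θ = b + logit/(a) = -0.3 + 1.7177/0.6000 = 2.5628

2.56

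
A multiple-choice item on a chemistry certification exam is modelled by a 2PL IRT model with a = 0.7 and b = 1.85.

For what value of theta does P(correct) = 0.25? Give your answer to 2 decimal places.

0.28

P(theta) = 1 / (1 + exp(−a(theta − b)))
logit = ln(0.2500/0.7500) = -1.0986
theta = b + logit/(a) = 1.85 + (-1.0986)/0.7000 = 0.2806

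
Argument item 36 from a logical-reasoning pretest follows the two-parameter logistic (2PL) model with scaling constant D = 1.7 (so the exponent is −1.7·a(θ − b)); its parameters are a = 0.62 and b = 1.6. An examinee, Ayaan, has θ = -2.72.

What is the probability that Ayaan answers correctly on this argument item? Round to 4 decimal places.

0.0104

P(θ) = 1 / (1 + exp(−D·a(θ − b)))
Exponent: 1.7 × 0.62 × (-2.72 − 1.6) = -4.5533
1/(1 + e^{4.5533}) = 0.0104
P = 0.0104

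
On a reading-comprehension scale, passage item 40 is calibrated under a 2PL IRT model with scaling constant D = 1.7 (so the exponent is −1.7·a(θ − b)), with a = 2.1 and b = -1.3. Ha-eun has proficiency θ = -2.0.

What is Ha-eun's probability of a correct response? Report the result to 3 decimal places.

0.076

P(θ) = 1 / (1 + exp(−D·a(θ − b)))
Exponent: 1.7 × 2.1 × (-2.0 − (-1.3)) = -2.4990
1/(1 + e^{2.4990}) = 0.0759
P = 0.0759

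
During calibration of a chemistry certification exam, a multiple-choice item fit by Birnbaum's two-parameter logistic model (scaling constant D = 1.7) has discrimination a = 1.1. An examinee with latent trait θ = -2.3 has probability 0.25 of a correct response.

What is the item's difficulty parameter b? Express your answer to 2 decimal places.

P(θ) = 1 / (1 + exp(−D·a(θ − b)))
logit(0.25) = ln(0.25/0.75) = -1.0986
b = θ − logit/(1.7·a) = -2.3 − (-1.0986)/1.8700 = -1.7125

-1.71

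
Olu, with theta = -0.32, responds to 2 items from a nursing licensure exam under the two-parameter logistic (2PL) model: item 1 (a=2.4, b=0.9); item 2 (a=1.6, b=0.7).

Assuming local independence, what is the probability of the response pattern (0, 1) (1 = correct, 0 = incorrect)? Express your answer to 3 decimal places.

0.155

P(theta) = 1 / (1 + exp(−a(theta − b)))
P_1 = 1/(1+e^{2.9280}) = 0.0508
P_2 = 1/(1+e^{1.6320}) = 0.1636
L = (1−P_1) × P_2 = 0.9492 × 0.1636 = 0.15525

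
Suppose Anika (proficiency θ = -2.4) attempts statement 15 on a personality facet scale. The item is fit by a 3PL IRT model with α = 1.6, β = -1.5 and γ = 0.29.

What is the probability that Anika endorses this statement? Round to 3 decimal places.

P(θ) = γ + (1 − γ) · 1 / (1 + exp(−α(θ − β)))
Exponent: 1.6 × (-2.4 − (-1.5)) = -1.4400
1/(1 + e^{1.4400}) = 0.1915
P = 0.29 + 0.71 × 0.1915 = 0.4260

0.426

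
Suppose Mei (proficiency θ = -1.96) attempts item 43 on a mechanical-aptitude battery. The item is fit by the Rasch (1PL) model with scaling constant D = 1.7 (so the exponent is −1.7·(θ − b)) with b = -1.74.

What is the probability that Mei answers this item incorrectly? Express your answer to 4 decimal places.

0.5924

P(θ) = 1 / (1 + exp(−D·(θ − b)))
Exponent: 1.7 × (-1.96 − (-1.74)) = -0.3740
1/(1 + e^{0.3740}) = 0.4076
P = 0.4076
P(incorrect) = 1 − 0.4076 = 0.5924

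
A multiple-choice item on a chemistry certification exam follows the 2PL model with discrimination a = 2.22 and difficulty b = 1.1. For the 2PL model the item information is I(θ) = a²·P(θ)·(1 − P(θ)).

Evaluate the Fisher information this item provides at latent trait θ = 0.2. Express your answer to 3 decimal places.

P = 1/(1+e^{1.9980}) = 0.1194
P(1−P) = 0.1194 × 0.8806 = 0.1052
I = a² × P(1−P) = 2.22² × 0.1052 = 0.51824

0.518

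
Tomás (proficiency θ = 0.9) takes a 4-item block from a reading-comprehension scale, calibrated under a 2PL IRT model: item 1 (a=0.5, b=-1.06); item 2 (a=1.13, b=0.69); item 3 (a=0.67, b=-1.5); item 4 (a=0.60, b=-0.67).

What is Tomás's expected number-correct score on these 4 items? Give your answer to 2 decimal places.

2.84

P(θ) = 1 / (1 + exp(−a(θ − b)))
P_1 = 1/(1+e^{-0.9800}) = 0.7271
P_2 = 1/(1+e^{-0.2373}) = 0.5590
P_3 = 1/(1+e^{-1.6080}) = 0.8331
P_4 = 1/(1+e^{-0.9420}) = 0.7195
E[score] = 0.7271 + 0.5590 + 0.8331 + 0.7195 = 2.8388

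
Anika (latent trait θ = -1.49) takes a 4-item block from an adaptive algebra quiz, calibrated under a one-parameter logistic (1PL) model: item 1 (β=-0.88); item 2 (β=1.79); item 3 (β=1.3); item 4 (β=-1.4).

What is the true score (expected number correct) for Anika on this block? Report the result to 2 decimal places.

P(θ) = 1 / (1 + exp(−(θ − β)))
P_1 = 1/(1+e^{0.6100}) = 0.3521
P_2 = 1/(1+e^{3.2800}) = 0.0363
P_3 = 1/(1+e^{2.7900}) = 0.0579
P_4 = 1/(1+e^{0.0900}) = 0.4775
E[score] = 0.3521 + 0.0363 + 0.0579 + 0.4775 = 0.9237

0.92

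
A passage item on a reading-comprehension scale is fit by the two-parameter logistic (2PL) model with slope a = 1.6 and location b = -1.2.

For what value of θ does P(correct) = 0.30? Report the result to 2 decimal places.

P(θ) = 1 / (1 + exp(−a(θ − b)))
logit = ln(0.3000/0.7000) = -0.8473
θ = b + logit/(a) = -1.2 + (-0.8473)/1.6000 = -1.7296

-1.73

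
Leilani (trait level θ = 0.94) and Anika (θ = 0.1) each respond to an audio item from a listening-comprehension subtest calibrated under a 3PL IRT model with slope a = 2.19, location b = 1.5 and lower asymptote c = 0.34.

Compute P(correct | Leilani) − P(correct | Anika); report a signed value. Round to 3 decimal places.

0.120

P(θ) = c + (1 − c) · 1 / (1 + exp(−a(θ − b)))
P(Leilani) = 0.4897  [exponent -1.2264]
P(Anika) = 0.3694  [exponent -3.0660]
Difference = 0.4897 − 0.3694 = 0.1203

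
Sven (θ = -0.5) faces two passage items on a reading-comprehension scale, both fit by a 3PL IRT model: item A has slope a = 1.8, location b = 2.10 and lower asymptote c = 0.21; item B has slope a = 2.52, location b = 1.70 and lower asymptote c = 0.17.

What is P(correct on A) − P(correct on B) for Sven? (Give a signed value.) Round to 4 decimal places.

0.0440

P(θ) = c + (1 − c) · 1 / (1 + exp(−a(θ − b)))
P_A = 0.2173
P_B = 0.1732
P_A − P_B = 0.0440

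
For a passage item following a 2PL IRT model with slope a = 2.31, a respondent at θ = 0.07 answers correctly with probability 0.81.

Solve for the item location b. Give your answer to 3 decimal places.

-0.558

P(θ) = 1 / (1 + exp(−a(θ − b)))
logit(0.81) = ln(0.81/0.19) = 1.4500
b = θ − logit/(a) = 0.07 − 1.4500/2.3100 = -0.5577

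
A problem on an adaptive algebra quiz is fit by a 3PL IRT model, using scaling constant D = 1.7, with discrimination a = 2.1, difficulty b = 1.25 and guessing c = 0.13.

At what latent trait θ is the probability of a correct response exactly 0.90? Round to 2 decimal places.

1.82

P(θ) = c + (1 − c) · 1 / (1 + exp(−D·a(θ − b)))
Remove guessing floor: (0.90 − 0.13)/(1 − 0.13) = 0.8851
logit = ln(0.8851/0.1149) = 2.0412
θ = b + logit/(1.7·a) = 1.25 + 2.0412/3.5700 = 1.8218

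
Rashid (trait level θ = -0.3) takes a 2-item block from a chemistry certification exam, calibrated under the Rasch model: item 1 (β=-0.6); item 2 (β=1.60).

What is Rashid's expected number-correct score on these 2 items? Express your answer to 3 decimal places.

0.705

P(θ) = 1 / (1 + exp(−(θ − β)))
P_1 = 1/(1+e^{-0.3000}) = 0.5744
P_2 = 1/(1+e^{1.9000}) = 0.1301
E[score] = 0.5744 + 0.1301 = 0.7046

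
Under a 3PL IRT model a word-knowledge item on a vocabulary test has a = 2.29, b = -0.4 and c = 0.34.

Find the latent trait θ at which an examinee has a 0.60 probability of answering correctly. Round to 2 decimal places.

P(θ) = c + (1 − c) · 1 / (1 + exp(−a(θ − b)))
Remove guessing floor: (0.60 − 0.34)/(1 − 0.34) = 0.3939
logit = ln(0.3939/0.6061) = -0.4308
θ = b + logit/(a) = -0.4 + (-0.4308)/2.2900 = -0.5881

-0.59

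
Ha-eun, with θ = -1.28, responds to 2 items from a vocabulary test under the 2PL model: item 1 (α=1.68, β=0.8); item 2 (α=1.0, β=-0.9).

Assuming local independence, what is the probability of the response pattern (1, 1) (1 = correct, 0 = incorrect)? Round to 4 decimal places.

P(θ) = 1 / (1 + exp(−α(θ − β)))
P_1 = 1/(1+e^{3.4944}) = 0.0295
P_2 = 1/(1+e^{0.3800}) = 0.4061
L = P_1 × P_2 = 0.0295 × 0.4061 = 0.01197

0.0120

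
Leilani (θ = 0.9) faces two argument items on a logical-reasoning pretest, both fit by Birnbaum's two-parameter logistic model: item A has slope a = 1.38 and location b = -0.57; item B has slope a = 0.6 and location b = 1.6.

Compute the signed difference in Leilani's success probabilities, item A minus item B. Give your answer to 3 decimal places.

P(θ) = 1 / (1 + exp(−a(θ − b)))
P_A = 0.8838
P_B = 0.3965
P_A − P_B = 0.4873

0.487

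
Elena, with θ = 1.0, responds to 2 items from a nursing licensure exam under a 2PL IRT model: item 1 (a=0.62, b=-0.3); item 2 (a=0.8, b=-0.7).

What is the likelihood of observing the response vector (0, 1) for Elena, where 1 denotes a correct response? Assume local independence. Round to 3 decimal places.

0.246

P(θ) = 1 / (1 + exp(−a(θ − b)))
P_1 = 1/(1+e^{-0.8060}) = 0.6913
P_2 = 1/(1+e^{-1.3600}) = 0.7958
L = (1−P_1) × P_2 = 0.3087 × 0.7958 = 0.24569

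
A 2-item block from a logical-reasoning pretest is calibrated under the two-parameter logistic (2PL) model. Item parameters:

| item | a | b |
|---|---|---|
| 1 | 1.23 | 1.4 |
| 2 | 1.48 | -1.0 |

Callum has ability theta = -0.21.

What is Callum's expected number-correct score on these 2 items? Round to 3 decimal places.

0.884

P(theta) = 1 / (1 + exp(−a(theta − b)))
P_1 = 1/(1+e^{1.9803}) = 0.1213
P_2 = 1/(1+e^{-1.1692}) = 0.7630
E[score] = 0.1213 + 0.7630 = 0.8843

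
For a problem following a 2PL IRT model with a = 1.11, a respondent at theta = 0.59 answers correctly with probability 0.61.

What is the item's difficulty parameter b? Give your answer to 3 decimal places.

P(theta) = 1 / (1 + exp(−a(theta − b)))
logit(0.61) = ln(0.61/0.39) = 0.4473
b = theta − logit/(a) = 0.59 − 0.4473/1.1100 = 0.1870

0.187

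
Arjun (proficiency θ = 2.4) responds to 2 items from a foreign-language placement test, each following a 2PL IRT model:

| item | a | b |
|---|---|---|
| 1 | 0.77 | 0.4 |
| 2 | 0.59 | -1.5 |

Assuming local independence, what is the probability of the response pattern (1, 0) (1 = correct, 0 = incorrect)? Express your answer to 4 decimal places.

0.0750

P(θ) = 1 / (1 + exp(−a(θ − b)))
P_1 = 1/(1+e^{-1.5400}) = 0.8235
P_2 = 1/(1+e^{-2.3010}) = 0.9090
L = P_1 × (1−P_2) = 0.8235 × 0.0910 = 0.07497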